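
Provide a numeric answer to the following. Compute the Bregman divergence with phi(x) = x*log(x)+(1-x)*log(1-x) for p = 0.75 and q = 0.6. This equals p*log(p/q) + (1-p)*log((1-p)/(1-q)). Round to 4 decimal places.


Bregman divergence with negative entropy generator:
D = p*log(p/q) + (1-p)*log((1-p)/(1-q)).
p = 0.75, q = 0.6.
p*log(p/q) = 0.75*log(0.75/0.6) = 0.167358.
(1-p)*log((1-p)/(1-q)) = 0.25*log(0.25/0.4) = -0.117501.
D = 0.167358 + -0.117501 = 0.0499

0.0499


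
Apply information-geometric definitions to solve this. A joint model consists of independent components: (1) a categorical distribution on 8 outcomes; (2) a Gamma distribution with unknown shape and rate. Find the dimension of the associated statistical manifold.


The dimension of a statistical manifold equals the number of free
(independent) real parameters of the model. For a product of independent
blocks the parameter counts add.
- categorical on 8 outcomes (probabilities sum to 1): 8-1 = 7.
- Gamma (shape, rate): 2.
Total = 7 + 2 = 9.
Dimension = 9

9


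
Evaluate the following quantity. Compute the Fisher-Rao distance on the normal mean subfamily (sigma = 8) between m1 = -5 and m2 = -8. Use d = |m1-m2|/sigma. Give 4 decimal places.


On the fixed-variance normal subfamily, geodesic distance = |m1-m2|/sigma.
|-5 - -8| = 3.
sigma = 8.
d = 3/8 = 0.3750

0.3750


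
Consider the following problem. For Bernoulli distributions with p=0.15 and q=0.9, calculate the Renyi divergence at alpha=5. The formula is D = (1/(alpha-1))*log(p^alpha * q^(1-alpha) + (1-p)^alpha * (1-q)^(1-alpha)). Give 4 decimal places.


Renyi divergence of order alpha between Bernoulli distributions:
D = (1/(alpha-1))*log(p^alpha * q^(1-alpha) + (1-p)^alpha * (1-q)^(1-alpha)).
alpha = 5, p = 0.15, q = 0.9.
p^alpha * q^(1-alpha) = 0.15^5 * 0.9^-4 = 0.000116.
(1-p)^alpha * (1-q)^(1-alpha) = 0.85^5 * 0.1^-4 = 4437.053125.
sum = 0.000116 + 4437.053125 = 4437.053241.
D = (1/4)*log(4437.053241) = 2.0994

2.0994


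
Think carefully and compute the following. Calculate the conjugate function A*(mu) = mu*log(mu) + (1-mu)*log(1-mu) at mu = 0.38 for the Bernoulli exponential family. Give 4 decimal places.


Legendre transform for Bernoulli:
A*(mu) = mu*log(mu) + (1-mu)*log(1-mu).
mu = 0.38, 1-mu = 0.62.
mu*log(mu) = 0.38*log(0.38) = -0.367682.
(1-mu)*log(1-mu) = 0.62*log(0.62) = -0.296382.
A* = -0.367682 + -0.296382 = -0.6641

-0.6641


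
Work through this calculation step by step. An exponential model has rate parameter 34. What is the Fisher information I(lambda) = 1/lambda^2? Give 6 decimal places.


Fisher information for exponential: I(lambda) = 1/lambda^2.
lambda = 34, lambda^2 = 1156.
I = 1/1156 = 0.000865

0.000865


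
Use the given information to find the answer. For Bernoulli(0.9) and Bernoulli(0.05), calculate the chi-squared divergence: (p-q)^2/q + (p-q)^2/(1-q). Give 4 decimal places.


Chi-squared divergence between Bernoulli distributions:
chi^2 = (p-q)^2/q + (p-q)^2/(1-q).
p = 0.9, q = 0.05, p-q = 0.85.
(p-q)^2 = 0.7225.
term1 = 0.7225/0.05 = 14.45.
term2 = 0.7225/0.95 = 0.760526.
chi^2 = 14.45 + 0.760526 = 15.2105

15.2105


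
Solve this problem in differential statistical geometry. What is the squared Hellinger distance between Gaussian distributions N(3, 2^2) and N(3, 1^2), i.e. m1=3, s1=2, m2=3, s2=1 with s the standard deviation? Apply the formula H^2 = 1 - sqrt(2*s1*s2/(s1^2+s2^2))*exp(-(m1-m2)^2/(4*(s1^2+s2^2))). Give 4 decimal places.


Squared Hellinger distance for Gaussians:
H^2 = 1 - sqrt(2*s1*s2/(s1^2+s2^2)) * exp(-(m1-m2)^2/(4*(s1^2+s2^2))).
s1^2 = 4, s2^2 = 1, s1^2+s2^2 = 5.
sqrt(2*2*1/(5)) = 0.894427.
(m1-m2)^2 = (0)^2 = 0.
exp(-0/(4*5)) = exp(0.0) = 1.0.
H^2 = 1 - 0.894427*1.0 = 0.1056

0.1056


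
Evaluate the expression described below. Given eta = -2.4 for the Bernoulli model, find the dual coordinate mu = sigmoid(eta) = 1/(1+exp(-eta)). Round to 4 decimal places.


Dual coordinate (expectation parameter) for Bernoulli:
mu = 1/(1+exp(-eta)).
eta = -2.4.
exp(-eta) = exp(2.4) = 11.023176.
mu = 1/(1+11.023176) = 0.0832

0.0832


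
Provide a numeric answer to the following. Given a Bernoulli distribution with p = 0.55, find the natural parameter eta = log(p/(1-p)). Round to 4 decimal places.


Natural parameter for Bernoulli: eta = log(p/(1-p)).
p = 0.55, 1-p = 0.45.
p/(1-p) = 1.222222.
eta = log(1.222222) = 0.2007

0.2007


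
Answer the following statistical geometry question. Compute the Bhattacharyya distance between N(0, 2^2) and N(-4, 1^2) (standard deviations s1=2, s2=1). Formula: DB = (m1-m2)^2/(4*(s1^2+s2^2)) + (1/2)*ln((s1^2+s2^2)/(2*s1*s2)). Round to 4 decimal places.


Bhattacharyya distance between two Gaussians:
DB = (m1-m2)^2/(4*(s1^2+s2^2)) + (1/2)*ln((s1^2+s2^2)/(2*s1*s2)).
(m1-m2)^2 = (4)^2 = 16.
s1^2+s2^2 = 4 + 1 = 5.
term1 = 16/20 = 0.8.
term2 = 0.5*ln(5/4.0) = 0.111572.
DB = 0.8 + 0.111572 = 0.9116

0.9116


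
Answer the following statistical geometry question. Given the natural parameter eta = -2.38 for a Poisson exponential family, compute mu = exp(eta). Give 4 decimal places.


Expectation parameter for Poisson exponential family:
mu = exp(eta).
eta = -2.38.
mu = exp(-2.38) = 0.0926

0.0926


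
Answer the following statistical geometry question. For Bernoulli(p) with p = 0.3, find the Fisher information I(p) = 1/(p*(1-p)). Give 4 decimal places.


For Bernoulli(p), Fisher information is I(p) = 1/(p*(1-p)).
p = 0.3, 1-p = 0.7.
p*(1-p) = 0.21.
I(p) = 1/0.21 = 4.7619

4.7619


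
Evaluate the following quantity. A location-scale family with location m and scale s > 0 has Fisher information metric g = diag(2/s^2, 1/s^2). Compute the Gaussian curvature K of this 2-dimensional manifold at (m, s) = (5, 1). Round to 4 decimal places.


The metric has the form g = (A dm^2 + B ds^2)/s^2 with A = 2, B = 1.
Substitute u = sqrt(A/B)*m: g = B*(du^2 + ds^2)/s^2, i.e. B times the
Poincare upper half-plane metric, which has constant Gaussian curvature -1.
Scaling a 2D metric by a constant c divides the Gaussian curvature by c,
so K = -1/B = -1/(1) = -1.0000 everywhere (the point (m, s) = (5, 1) is irrelevant:
the curvature is constant).
The requested Gaussian curvature is K = -1.0000.

-1.0000


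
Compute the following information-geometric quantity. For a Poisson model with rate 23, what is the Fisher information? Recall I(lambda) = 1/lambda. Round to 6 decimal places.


Fisher information for Poisson: I(lambda) = 1/lambda.
lambda = 23.
I(lambda) = 1/23 = 0.043478

0.043478


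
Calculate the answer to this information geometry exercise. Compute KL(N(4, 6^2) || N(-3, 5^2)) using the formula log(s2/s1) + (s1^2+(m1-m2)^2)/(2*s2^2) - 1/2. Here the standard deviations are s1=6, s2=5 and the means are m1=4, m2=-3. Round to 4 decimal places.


KL divergence between normal distributions:
KL = log(s2/s1) + (s1^2 + (m1-m2)^2)/(2*s2^2) - 1/2.
log(5/6) = -0.182322.
(6^2 + (4--3)^2)/(2*5^2) = (36 + 49)/50 = 1.7.
KL = -0.182322 + 1.7 - 0.5 = 1.0177

1.0177


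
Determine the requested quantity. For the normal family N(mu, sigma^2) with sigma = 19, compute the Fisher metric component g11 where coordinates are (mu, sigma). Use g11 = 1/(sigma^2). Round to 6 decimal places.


For the 2-parameter normal family, the Fisher metric has:
  g11 = 1/sigma^2, g22 = 2/sigma^2.
sigma = 19, sigma^2 = 361.
g11 = 0.002770

0.002770


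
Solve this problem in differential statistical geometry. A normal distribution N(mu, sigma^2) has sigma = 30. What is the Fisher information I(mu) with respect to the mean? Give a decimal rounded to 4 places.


The Fisher information for the mean of a normal distribution is I(mu) = 1/sigma^2.
sigma = 30, so sigma^2 = 900.
I(mu) = 1/900 = 0.0011

0.0011


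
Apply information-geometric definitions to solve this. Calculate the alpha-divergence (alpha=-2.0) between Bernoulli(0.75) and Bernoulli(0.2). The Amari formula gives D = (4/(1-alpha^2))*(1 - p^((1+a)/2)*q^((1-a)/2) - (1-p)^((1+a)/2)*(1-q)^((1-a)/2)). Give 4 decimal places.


Amari alpha-divergence:
D = (4/(1-alpha^2))*(1 - p^((1+a)/2)*q^((1-a)/2) - (1-p)^((1+a)/2)*(1-q)^((1-a)/2)).
alpha = -2.0, p = 0.75, q = 0.2.
e1 = (1+alpha)/2 = -0.5, e2 = (1-alpha)/2 = 1.5.
t1 = p^e1 * q^e2 = 0.75^-0.5 * 0.2^1.5 = 0.10328.
t2 = (1-p)^e1 * (1-q)^e2 = 0.25^-0.5 * 0.8^1.5 = 1.431084.
4/(1-alpha^2) = -1.333333.
D = -1.333333*(1 - 0.10328 - 1.431084) = 0.7125

0.7125


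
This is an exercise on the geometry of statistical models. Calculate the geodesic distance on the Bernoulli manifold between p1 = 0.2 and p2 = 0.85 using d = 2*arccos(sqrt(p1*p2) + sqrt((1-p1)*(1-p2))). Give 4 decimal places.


Geodesic distance on Bernoulli manifold:
d(p1,p2) = 2*arccos(sqrt(p1*p2) + sqrt((1-p1)*(1-p2))).
sqrt(p1*p2) = sqrt(0.2*0.85) = 0.412311.
sqrt((1-p1)*(1-p2)) = sqrt(0.8*0.15) = 0.34641.
arg = 0.412311 + 0.34641 = 0.758721.
d = 2*arccos(0.758721) = 1.4189

1.4189


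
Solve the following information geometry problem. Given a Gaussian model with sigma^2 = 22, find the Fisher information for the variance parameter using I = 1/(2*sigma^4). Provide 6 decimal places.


Fisher information for variance: I(sigma^2) = 1/(2*sigma^4).
sigma^2 = 22, so sigma^4 = 484.
I = 1/(2*484) = 1/968 = 0.001033

0.001033


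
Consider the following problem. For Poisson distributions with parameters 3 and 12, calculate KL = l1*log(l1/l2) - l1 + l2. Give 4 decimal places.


KL divergence for Poisson:
KL = l1*log(l1/l2) - l1 + l2.
l1 = 3, l2 = 12.
log(3/12) = -1.386294.
l1*log(l1/l2) = 3 * -1.386294 = -4.158883.
KL = -4.158883 - 3 + 12 = 4.8411

4.8411


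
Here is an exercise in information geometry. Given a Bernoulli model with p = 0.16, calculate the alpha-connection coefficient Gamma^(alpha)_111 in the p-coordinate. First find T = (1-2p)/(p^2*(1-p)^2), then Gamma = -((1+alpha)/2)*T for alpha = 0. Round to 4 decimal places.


Skewness (Amari-Chentsov) tensor: T = (1-2p)/(p^2*(1-p)^2).
p = 0.16, 1-2p = 0.68, p^2 = 0.0256, (1-p)^2 = 0.7056.
T = 0.68/(0.0256 * 0.7056) = 37.645266.
In the p-coordinate, Gamma^(alpha) = Gamma^(0) - (alpha/2)*T with Gamma^(0) = (1/2)*g'(p) = -T/2,
so Gamma^(alpha) = -((1+alpha)/2)*T.
alpha = 0, -(1+alpha)/2 = -0.5.
Gamma = -0.5 * 37.645266 = -18.8226

-18.8226


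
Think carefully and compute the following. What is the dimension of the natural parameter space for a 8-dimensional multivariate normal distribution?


Exponential family dimension calculation:
For 8-dim MVN: mean has 8 params, covariance has 8*9/2 = 36 unique entries.
Total dim = 8 + 36 = 44.

44


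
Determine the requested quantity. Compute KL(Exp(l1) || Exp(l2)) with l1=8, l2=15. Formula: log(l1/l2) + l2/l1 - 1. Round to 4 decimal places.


KL divergence for exponential family:
KL = log(l1/l2) + l2/l1 - 1.
log(8/15) = -0.628609.
15/8 = 1.875.
KL = -0.628609 + 1.875 - 1 = 0.2464

0.2464


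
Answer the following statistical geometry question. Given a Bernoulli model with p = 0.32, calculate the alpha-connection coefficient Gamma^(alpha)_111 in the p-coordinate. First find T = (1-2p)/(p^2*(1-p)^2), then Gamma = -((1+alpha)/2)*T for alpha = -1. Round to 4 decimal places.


Skewness (Amari-Chentsov) tensor: T = (1-2p)/(p^2*(1-p)^2).
p = 0.32, 1-2p = 0.36, p^2 = 0.1024, (1-p)^2 = 0.4624.
T = 0.36/(0.1024 * 0.4624) = 7.602995.
In the p-coordinate, Gamma^(alpha) = Gamma^(0) - (alpha/2)*T with Gamma^(0) = (1/2)*g'(p) = -T/2,
so Gamma^(alpha) = -((1+alpha)/2)*T.
alpha = -1, -(1+alpha)/2 = 0.0.
Gamma = 0.0 * 7.602995 = 0.0000

0.0000


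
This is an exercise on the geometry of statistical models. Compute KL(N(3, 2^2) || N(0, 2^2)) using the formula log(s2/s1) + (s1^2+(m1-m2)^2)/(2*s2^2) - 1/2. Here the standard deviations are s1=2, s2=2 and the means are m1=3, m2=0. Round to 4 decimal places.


KL divergence between normal distributions:
KL = log(s2/s1) + (s1^2 + (m1-m2)^2)/(2*s2^2) - 1/2.
log(2/2) = 0.0.
(2^2 + (3-0)^2)/(2*2^2) = (4 + 9)/8 = 1.625.
KL = 0.0 + 1.625 - 0.5 = 1.1250

1.1250


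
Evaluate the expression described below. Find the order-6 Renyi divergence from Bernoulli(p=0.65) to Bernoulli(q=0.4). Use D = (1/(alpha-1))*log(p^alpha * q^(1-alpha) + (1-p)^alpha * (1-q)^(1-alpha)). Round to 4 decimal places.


Renyi divergence of order alpha between Bernoulli distributions:
D = (1/(alpha-1))*log(p^alpha * q^(1-alpha) + (1-p)^alpha * (1-q)^(1-alpha)).
alpha = 6, p = 0.65, q = 0.4.
p^alpha * q^(1-alpha) = 0.65^6 * 0.4^-5 = 7.365126.
(1-p)^alpha * (1-q)^(1-alpha) = 0.35^6 * 0.6^-5 = 0.02364.
sum = 7.365126 + 0.02364 = 7.388766.
D = (1/5)*log(7.388766) = 0.4000

0.4000


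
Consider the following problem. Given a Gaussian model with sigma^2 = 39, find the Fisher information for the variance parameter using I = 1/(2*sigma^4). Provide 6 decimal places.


Fisher information for variance: I(sigma^2) = 1/(2*sigma^4).
sigma^2 = 39, so sigma^4 = 1521.
I = 1/(2*1521) = 1/3042 = 0.000329

0.000329


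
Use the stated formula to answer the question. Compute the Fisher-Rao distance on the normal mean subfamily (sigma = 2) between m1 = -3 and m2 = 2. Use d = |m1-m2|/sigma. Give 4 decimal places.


On the fixed-variance normal subfamily, geodesic distance = |m1-m2|/sigma.
|-3 - 2| = 5.
sigma = 2.
d = 5/2 = 2.5000

2.5000


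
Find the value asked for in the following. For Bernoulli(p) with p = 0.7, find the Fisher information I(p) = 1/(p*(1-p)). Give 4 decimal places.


For Bernoulli(p), Fisher information is I(p) = 1/(p*(1-p)).
p = 0.7, 1-p = 0.3.
p*(1-p) = 0.21.
I(p) = 1/0.21 = 4.7619

4.7619


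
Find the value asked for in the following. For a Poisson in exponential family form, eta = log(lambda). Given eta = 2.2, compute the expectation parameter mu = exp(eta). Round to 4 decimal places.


Expectation parameter for Poisson exponential family:
mu = exp(eta).
eta = 2.2.
mu = exp(2.2) = 9.0250

9.0250


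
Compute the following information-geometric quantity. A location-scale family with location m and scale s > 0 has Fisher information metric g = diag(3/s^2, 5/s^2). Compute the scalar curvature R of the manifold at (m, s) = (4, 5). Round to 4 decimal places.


The metric has the form g = (A dm^2 + B ds^2)/s^2 with A = 3, B = 5.
Substitute u = sqrt(A/B)*m: g = B*(du^2 + ds^2)/s^2, i.e. B times the
Poincare upper half-plane metric, which has constant Gaussian curvature -1.
Scaling a 2D metric by a constant c divides the Gaussian curvature by c,
so K = -1/B = -1/(5) = -0.2000 everywhere (the point (m, s) = (4, 5) is irrelevant:
the curvature is constant).
Scalar curvature in dimension 2: R = 2K = -2/(5) = -0.4000.

-0.4000


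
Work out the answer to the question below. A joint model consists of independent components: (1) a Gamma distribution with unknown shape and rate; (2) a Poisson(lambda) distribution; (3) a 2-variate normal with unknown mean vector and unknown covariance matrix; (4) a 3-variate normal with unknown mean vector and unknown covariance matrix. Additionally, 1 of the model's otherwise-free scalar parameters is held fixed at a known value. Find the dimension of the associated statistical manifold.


The dimension of a statistical manifold equals the number of free
(independent) real parameters of the model. For a product of independent
blocks the parameter counts add.
- Gamma (shape, rate): 2.
- Poisson (lambda): 1.
- 2-variate normal: 2 (mean) + 2*3/2 = 3 (symmetric covariance) = 5.
- 3-variate normal: 3 (mean) + 3*4/2 = 6 (symmetric covariance) = 9.
Total = 2 + 1 + 5 + 9 = 17.
1 parameter(s) fixed at known values: 17 - 1 = 16.
Dimension = 16

16


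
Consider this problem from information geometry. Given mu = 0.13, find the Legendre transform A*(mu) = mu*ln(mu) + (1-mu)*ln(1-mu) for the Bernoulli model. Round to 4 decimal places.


Legendre transform for Bernoulli:
A*(mu) = mu*log(mu) + (1-mu)*log(1-mu).
mu = 0.13, 1-mu = 0.87.
mu*log(mu) = 0.13*log(0.13) = -0.265229.
(1-mu)*log(1-mu) = 0.87*log(0.87) = -0.121158.
A* = -0.265229 + -0.121158 = -0.3864

-0.3864


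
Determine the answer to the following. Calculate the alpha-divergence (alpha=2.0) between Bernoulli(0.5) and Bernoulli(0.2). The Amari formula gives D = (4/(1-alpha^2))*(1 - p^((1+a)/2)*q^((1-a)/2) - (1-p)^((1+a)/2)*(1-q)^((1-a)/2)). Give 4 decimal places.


Amari alpha-divergence:
D = (4/(1-alpha^2))*(1 - p^((1+a)/2)*q^((1-a)/2) - (1-p)^((1+a)/2)*(1-q)^((1-a)/2)).
alpha = 2.0, p = 0.5, q = 0.2.
e1 = (1+alpha)/2 = 1.5, e2 = (1-alpha)/2 = -0.5.
t1 = p^e1 * q^e2 = 0.5^1.5 * 0.2^-0.5 = 0.790569.
t2 = (1-p)^e1 * (1-q)^e2 = 0.5^1.5 * 0.8^-0.5 = 0.395285.
4/(1-alpha^2) = -1.333333.
D = -1.333333*(1 - 0.790569 - 0.395285) = 0.2478

0.2478


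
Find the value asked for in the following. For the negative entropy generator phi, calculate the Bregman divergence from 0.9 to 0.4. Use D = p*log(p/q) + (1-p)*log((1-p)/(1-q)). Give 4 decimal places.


Bregman divergence with negative entropy generator:
D = p*log(p/q) + (1-p)*log((1-p)/(1-q)).
p = 0.9, q = 0.4.
p*log(p/q) = 0.9*log(0.9/0.4) = 0.729837.
(1-p)*log((1-p)/(1-q)) = 0.1*log(0.1/0.6) = -0.179176.
D = 0.729837 + -0.179176 = 0.5507

0.5507


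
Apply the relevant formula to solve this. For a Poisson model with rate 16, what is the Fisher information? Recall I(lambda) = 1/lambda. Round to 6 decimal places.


Fisher information for Poisson: I(lambda) = 1/lambda.
lambda = 16.
I(lambda) = 1/16 = 0.062500

0.062500


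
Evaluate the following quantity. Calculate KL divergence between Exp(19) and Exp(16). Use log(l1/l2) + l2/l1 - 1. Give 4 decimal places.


KL divergence for exponential family:
KL = log(l1/l2) + l2/l1 - 1.
log(19/16) = 0.17185.
16/19 = 0.842105.
KL = 0.17185 + 0.842105 - 1 = 0.0140

0.0140


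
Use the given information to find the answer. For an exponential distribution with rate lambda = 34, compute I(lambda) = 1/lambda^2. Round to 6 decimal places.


Fisher information for exponential: I(lambda) = 1/lambda^2.
lambda = 34, lambda^2 = 1156.
I = 1/1156 = 0.000865

0.000865


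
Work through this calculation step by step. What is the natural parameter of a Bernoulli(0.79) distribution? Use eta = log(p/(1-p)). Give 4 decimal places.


Natural parameter for Bernoulli: eta = log(p/(1-p)).
p = 0.79, 1-p = 0.21.
p/(1-p) = 3.761905.
eta = log(3.761905) = 1.3249

1.3249


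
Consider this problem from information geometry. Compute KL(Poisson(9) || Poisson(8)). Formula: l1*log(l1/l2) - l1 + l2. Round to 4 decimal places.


KL divergence for Poisson:
KL = l1*log(l1/l2) - l1 + l2.
l1 = 9, l2 = 8.
log(9/8) = 0.117783.
l1*log(l1/l2) = 9 * 0.117783 = 1.060047.
KL = 1.060047 - 9 + 8 = 0.0600

0.0600


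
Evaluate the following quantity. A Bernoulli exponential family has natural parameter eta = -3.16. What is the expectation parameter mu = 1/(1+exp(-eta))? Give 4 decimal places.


Dual coordinate (expectation parameter) for Bernoulli:
mu = 1/(1+exp(-eta)).
eta = -3.16.
exp(-eta) = exp(3.16) = 23.570596.
mu = 1/(1+23.570596) = 0.0407

0.0407


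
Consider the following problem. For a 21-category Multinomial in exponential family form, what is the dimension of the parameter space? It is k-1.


Exponential family dimension calculation:
For Multinomial with k=21 categories, dim = k-1 = 20.

20


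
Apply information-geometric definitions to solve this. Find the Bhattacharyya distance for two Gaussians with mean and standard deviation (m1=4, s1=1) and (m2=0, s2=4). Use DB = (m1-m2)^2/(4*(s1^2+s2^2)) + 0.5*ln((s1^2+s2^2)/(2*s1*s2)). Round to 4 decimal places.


Bhattacharyya distance between two Gaussians:
DB = (m1-m2)^2/(4*(s1^2+s2^2)) + (1/2)*ln((s1^2+s2^2)/(2*s1*s2)).
(m1-m2)^2 = (4)^2 = 16.
s1^2+s2^2 = 1 + 16 = 17.
term1 = 16/68 = 0.235294.
term2 = 0.5*ln(17/8.0) = 0.376886.
DB = 0.235294 + 0.376886 = 0.6122

0.6122


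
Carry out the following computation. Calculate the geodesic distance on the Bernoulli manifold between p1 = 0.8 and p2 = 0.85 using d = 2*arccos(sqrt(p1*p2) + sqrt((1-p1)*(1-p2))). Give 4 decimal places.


Geodesic distance on Bernoulli manifold:
d(p1,p2) = 2*arccos(sqrt(p1*p2) + sqrt((1-p1)*(1-p2))).
sqrt(p1*p2) = sqrt(0.8*0.85) = 0.824621.
sqrt((1-p1)*(1-p2)) = sqrt(0.2*0.15) = 0.173205.
arg = 0.824621 + 0.173205 = 0.997826.
d = 2*arccos(0.997826) = 0.1319

0.1319


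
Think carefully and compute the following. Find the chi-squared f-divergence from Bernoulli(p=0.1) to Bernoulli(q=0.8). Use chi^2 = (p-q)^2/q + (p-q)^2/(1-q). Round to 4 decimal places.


Chi-squared divergence between Bernoulli distributions:
chi^2 = (p-q)^2/q + (p-q)^2/(1-q).
p = 0.1, q = 0.8, p-q = -0.7.
(p-q)^2 = 0.49.
term1 = 0.49/0.8 = 0.6125.
term2 = 0.49/0.2 = 2.45.
chi^2 = 0.6125 + 2.45 = 3.0625

3.0625


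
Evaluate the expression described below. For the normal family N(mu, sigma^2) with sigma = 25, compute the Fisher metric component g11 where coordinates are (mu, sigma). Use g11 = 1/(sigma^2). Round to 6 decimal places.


For the 2-parameter normal family, the Fisher metric has:
  g11 = 1/sigma^2, g22 = 2/sigma^2.
sigma = 25, sigma^2 = 625.
g11 = 0.001600

0.001600


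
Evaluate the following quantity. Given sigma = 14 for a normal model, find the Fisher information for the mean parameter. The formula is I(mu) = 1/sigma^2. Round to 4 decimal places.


The Fisher information for the mean of a normal distribution is I(mu) = 1/sigma^2.
sigma = 14, so sigma^2 = 196.
I(mu) = 1/196 = 0.0051

0.0051


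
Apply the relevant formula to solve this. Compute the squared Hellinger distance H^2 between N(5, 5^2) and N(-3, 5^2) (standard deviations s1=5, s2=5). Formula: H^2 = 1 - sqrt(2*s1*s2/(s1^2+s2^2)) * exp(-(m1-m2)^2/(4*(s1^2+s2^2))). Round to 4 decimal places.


Squared Hellinger distance for Gaussians:
H^2 = 1 - sqrt(2*s1*s2/(s1^2+s2^2)) * exp(-(m1-m2)^2/(4*(s1^2+s2^2))).
s1^2 = 25, s2^2 = 25, s1^2+s2^2 = 50.
sqrt(2*5*5/(50)) = 1.0.
(m1-m2)^2 = (8)^2 = 64.
exp(-64/(4*50)) = exp(-0.32) = 0.726149.
H^2 = 1 - 1.0*0.726149 = 0.2739

0.2739


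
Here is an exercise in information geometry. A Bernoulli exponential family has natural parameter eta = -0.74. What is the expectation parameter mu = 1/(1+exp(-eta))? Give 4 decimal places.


Dual coordinate (expectation parameter) for Bernoulli:
mu = 1/(1+exp(-eta)).
eta = -0.74.
exp(-eta) = exp(0.74) = 2.095936.
mu = 1/(1+2.095936) = 0.3230

0.3230


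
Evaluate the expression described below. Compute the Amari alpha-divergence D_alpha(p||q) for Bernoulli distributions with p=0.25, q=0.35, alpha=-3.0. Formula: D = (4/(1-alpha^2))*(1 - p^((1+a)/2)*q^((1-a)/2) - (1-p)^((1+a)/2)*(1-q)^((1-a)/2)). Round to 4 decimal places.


Amari alpha-divergence:
D = (4/(1-alpha^2))*(1 - p^((1+a)/2)*q^((1-a)/2) - (1-p)^((1+a)/2)*(1-q)^((1-a)/2)).
alpha = -3.0, p = 0.25, q = 0.35.
e1 = (1+alpha)/2 = -1.0, e2 = (1-alpha)/2 = 2.0.
t1 = p^e1 * q^e2 = 0.25^-1.0 * 0.35^2.0 = 0.49.
t2 = (1-p)^e1 * (1-q)^e2 = 0.75^-1.0 * 0.65^2.0 = 0.563333.
4/(1-alpha^2) = -0.5.
D = -0.5*(1 - 0.49 - 0.563333) = 0.0267

0.0267


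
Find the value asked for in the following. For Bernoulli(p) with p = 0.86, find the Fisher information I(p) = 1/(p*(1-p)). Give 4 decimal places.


For Bernoulli(p), Fisher information is I(p) = 1/(p*(1-p)).
p = 0.86, 1-p = 0.14.
p*(1-p) = 0.1204.
I(p) = 1/0.1204 = 8.3056

8.3056


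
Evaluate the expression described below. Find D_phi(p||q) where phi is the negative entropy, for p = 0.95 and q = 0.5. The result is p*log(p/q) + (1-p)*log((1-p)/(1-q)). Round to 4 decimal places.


Bregman divergence with negative entropy generator:
D = p*log(p/q) + (1-p)*log((1-p)/(1-q)).
p = 0.95, q = 0.5.
p*log(p/q) = 0.95*log(0.95/0.5) = 0.609761.
(1-p)*log((1-p)/(1-q)) = 0.05*log(0.05/0.5) = -0.115129.
D = 0.609761 + -0.115129 = 0.4946

0.4946


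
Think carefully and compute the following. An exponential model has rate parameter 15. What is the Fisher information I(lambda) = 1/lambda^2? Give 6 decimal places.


Fisher information for exponential: I(lambda) = 1/lambda^2.
lambda = 15, lambda^2 = 225.
I = 1/225 = 0.004444

0.004444


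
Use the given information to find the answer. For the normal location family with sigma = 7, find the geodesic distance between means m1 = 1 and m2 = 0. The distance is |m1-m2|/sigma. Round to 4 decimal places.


On the fixed-variance normal subfamily, geodesic distance = |m1-m2|/sigma.
|1 - 0| = 1.
sigma = 7.
d = 1/7 = 0.1429

0.1429


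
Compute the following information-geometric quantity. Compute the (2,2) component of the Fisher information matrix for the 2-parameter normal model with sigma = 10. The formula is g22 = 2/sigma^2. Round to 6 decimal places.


For the 2-parameter normal family, the Fisher metric has:
  g11 = 1/sigma^2, g22 = 2/sigma^2.
sigma = 10, sigma^2 = 100.
g22 = 0.020000

0.020000


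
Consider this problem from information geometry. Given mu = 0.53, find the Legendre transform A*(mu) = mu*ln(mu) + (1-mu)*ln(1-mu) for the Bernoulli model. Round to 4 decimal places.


Legendre transform for Bernoulli:
A*(mu) = mu*log(mu) + (1-mu)*log(1-mu).
mu = 0.53, 1-mu = 0.47.
mu*log(mu) = 0.53*log(0.53) = -0.336485.
(1-mu)*log(1-mu) = 0.47*log(0.47) = -0.354861.
A* = -0.336485 + -0.354861 = -0.6913

-0.6913


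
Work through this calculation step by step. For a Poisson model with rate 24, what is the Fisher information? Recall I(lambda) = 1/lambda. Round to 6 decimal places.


Fisher information for Poisson: I(lambda) = 1/lambda.
lambda = 24.
I(lambda) = 1/24 = 0.041667

0.041667


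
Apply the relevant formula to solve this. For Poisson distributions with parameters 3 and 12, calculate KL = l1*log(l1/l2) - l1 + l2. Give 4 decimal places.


KL divergence for Poisson:
KL = l1*log(l1/l2) - l1 + l2.
l1 = 3, l2 = 12.
log(3/12) = -1.386294.
l1*log(l1/l2) = 3 * -1.386294 = -4.158883.
KL = -4.158883 - 3 + 12 = 4.8411

4.8411


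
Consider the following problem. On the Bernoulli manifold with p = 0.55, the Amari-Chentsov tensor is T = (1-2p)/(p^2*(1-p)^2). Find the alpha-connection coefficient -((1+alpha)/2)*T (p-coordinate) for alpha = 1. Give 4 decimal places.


Skewness (Amari-Chentsov) tensor: T = (1-2p)/(p^2*(1-p)^2).
p = 0.55, 1-2p = -0.1, p^2 = 0.3025, (1-p)^2 = 0.2025.
T = -0.1/(0.3025 * 0.2025) = -1.632486.
In the p-coordinate, Gamma^(alpha) = Gamma^(0) - (alpha/2)*T with Gamma^(0) = (1/2)*g'(p) = -T/2,
so Gamma^(alpha) = -((1+alpha)/2)*T.
alpha = 1, -(1+alpha)/2 = -1.0.
Gamma = -1.0 * -1.632486 = 1.6325

1.6325


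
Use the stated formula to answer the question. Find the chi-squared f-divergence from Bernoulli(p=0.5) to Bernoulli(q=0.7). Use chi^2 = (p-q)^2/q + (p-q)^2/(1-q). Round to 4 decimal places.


Chi-squared divergence between Bernoulli distributions:
chi^2 = (p-q)^2/q + (p-q)^2/(1-q).
p = 0.5, q = 0.7, p-q = -0.2.
(p-q)^2 = 0.04.
term1 = 0.04/0.7 = 0.057143.
term2 = 0.04/0.3 = 0.133333.
chi^2 = 0.057143 + 0.133333 = 0.1905

0.1905


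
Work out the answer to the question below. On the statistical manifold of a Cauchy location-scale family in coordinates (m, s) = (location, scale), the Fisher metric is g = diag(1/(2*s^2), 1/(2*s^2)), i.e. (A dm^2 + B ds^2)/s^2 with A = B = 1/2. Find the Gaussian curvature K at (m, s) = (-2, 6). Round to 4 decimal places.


The metric has the form g = (A dm^2 + B ds^2)/s^2 with A = 1/2, B = 1/2.
Substitute u = sqrt(A/B)*m: g = B*(du^2 + ds^2)/s^2, i.e. B times the
Poincare upper half-plane metric, which has constant Gaussian curvature -1.
Scaling a 2D metric by a constant c divides the Gaussian curvature by c,
so K = -1/B = -1/(1/2) = -2.0000 everywhere (the point (m, s) = (-2, 6) is irrelevant:
the curvature is constant).
The requested Gaussian curvature is K = -2.0000.

-2.0000


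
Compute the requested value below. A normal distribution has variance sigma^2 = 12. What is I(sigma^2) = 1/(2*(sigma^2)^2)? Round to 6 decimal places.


Fisher information for variance: I(sigma^2) = 1/(2*sigma^4).
sigma^2 = 12, so sigma^4 = 144.
I = 1/(2*144) = 1/288 = 0.003472

0.003472


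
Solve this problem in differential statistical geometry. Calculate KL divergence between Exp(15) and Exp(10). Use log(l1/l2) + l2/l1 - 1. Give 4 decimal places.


KL divergence for exponential family:
KL = log(l1/l2) + l2/l1 - 1.
log(15/10) = 0.405465.
10/15 = 0.666667.
KL = 0.405465 + 0.666667 - 1 = 0.0721

0.0721


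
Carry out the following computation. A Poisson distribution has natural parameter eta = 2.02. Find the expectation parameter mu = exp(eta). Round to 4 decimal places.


Expectation parameter for Poisson exponential family:
mu = exp(eta).
eta = 2.02.
mu = exp(2.02) = 7.5383

7.5383


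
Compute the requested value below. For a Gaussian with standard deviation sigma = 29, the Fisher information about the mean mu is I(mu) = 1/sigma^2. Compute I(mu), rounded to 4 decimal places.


The Fisher information for the mean of a normal distribution is I(mu) = 1/sigma^2.
sigma = 29, so sigma^2 = 841.
I(mu) = 1/841 = 0.0012

0.0012


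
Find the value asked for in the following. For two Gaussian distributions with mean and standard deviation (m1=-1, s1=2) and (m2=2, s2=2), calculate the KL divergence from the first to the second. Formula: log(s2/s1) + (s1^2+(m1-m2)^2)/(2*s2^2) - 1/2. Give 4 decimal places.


KL divergence between normal distributions:
KL = log(s2/s1) + (s1^2 + (m1-m2)^2)/(2*s2^2) - 1/2.
log(2/2) = 0.0.
(2^2 + (-1-2)^2)/(2*2^2) = (4 + 9)/8 = 1.625.
KL = 0.0 + 1.625 - 0.5 = 1.1250

1.1250


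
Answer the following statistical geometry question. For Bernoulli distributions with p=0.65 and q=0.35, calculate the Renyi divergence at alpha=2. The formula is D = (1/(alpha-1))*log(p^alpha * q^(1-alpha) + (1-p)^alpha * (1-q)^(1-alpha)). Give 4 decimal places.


Renyi divergence of order alpha between Bernoulli distributions:
D = (1/(alpha-1))*log(p^alpha * q^(1-alpha) + (1-p)^alpha * (1-q)^(1-alpha)).
alpha = 2, p = 0.65, q = 0.35.
p^alpha * q^(1-alpha) = 0.65^2 * 0.35^-1 = 1.207143.
(1-p)^alpha * (1-q)^(1-alpha) = 0.35^2 * 0.65^-1 = 0.188462.
sum = 1.207143 + 0.188462 = 1.395604.
D = (1/1)*log(1.395604) = 0.3333

0.3333


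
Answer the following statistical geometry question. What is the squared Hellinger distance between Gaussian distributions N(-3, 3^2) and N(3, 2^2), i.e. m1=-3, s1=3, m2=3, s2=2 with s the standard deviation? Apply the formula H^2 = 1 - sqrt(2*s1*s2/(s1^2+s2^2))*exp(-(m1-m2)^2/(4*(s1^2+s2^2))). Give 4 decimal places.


Squared Hellinger distance for Gaussians:
H^2 = 1 - sqrt(2*s1*s2/(s1^2+s2^2)) * exp(-(m1-m2)^2/(4*(s1^2+s2^2))).
s1^2 = 9, s2^2 = 4, s1^2+s2^2 = 13.
sqrt(2*3*2/(13)) = 0.960769.
(m1-m2)^2 = (-6)^2 = 36.
exp(-36/(4*13)) = exp(-0.692308) = 0.50042.
H^2 = 1 - 0.960769*0.50042 = 0.5192

0.5192


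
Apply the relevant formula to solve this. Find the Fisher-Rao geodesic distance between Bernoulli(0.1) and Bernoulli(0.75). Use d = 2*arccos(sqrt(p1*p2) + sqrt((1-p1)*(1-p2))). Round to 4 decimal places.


Geodesic distance on Bernoulli manifold:
d(p1,p2) = 2*arccos(sqrt(p1*p2) + sqrt((1-p1)*(1-p2))).
sqrt(p1*p2) = sqrt(0.1*0.75) = 0.273861.
sqrt((1-p1)*(1-p2)) = sqrt(0.9*0.25) = 0.474342.
arg = 0.273861 + 0.474342 = 0.748203.
d = 2*arccos(0.748203) = 1.4509

1.4509


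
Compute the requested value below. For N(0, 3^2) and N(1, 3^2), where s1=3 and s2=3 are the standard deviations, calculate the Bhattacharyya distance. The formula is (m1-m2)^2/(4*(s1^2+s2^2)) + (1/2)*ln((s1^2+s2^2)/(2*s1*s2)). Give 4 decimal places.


Bhattacharyya distance between two Gaussians:
DB = (m1-m2)^2/(4*(s1^2+s2^2)) + (1/2)*ln((s1^2+s2^2)/(2*s1*s2)).
(m1-m2)^2 = (-1)^2 = 1.
s1^2+s2^2 = 9 + 9 = 18.
term1 = 1/72 = 0.013889.
term2 = 0.5*ln(18/18.0) = 0.0.
DB = 0.013889 + 0.0 = 0.0139

0.0139


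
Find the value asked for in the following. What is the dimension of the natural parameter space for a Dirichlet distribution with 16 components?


Exponential family dimension calculation:
Dirichlet with 16 components has 16 natural parameters.

16


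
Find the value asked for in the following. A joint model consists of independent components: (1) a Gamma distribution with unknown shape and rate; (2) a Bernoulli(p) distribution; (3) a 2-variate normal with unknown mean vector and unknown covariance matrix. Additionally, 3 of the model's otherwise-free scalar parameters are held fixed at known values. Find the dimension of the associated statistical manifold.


The dimension of a statistical manifold equals the number of free
(independent) real parameters of the model. For a product of independent
blocks the parameter counts add.
- Gamma (shape, rate): 2.
- Bernoulli (p): 1.
- 2-variate normal: 2 (mean) + 2*3/2 = 3 (symmetric covariance) = 5.
Total = 2 + 1 + 5 = 8.
3 parameter(s) fixed at known values: 8 - 3 = 5.
Dimension = 5

5


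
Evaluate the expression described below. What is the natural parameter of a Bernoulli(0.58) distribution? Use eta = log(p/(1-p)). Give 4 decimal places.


Natural parameter for Bernoulli: eta = log(p/(1-p)).
p = 0.58, 1-p = 0.42.
p/(1-p) = 1.380952.
eta = log(1.380952) = 0.3228

0.3228


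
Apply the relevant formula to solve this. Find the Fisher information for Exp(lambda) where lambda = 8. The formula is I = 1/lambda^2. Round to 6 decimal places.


Fisher information for exponential: I(lambda) = 1/lambda^2.
lambda = 8, lambda^2 = 64.
I = 1/64 = 0.015625

0.015625


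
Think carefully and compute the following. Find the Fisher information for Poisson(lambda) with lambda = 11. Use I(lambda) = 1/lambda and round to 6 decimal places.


Fisher information for Poisson: I(lambda) = 1/lambda.
lambda = 11.
I(lambda) = 1/11 = 0.090909

0.090909


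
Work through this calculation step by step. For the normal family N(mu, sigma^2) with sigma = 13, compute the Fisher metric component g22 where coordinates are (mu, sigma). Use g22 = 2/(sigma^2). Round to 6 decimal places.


For the 2-parameter normal family, the Fisher metric has:
  g11 = 1/sigma^2, g22 = 2/sigma^2.
sigma = 13, sigma^2 = 169.
g22 = 0.011834

0.011834


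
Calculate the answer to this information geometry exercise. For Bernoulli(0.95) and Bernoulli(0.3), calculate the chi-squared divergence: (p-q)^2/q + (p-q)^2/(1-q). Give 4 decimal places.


Chi-squared divergence between Bernoulli distributions:
chi^2 = (p-q)^2/q + (p-q)^2/(1-q).
p = 0.95, q = 0.3, p-q = 0.65.
(p-q)^2 = 0.4225.
term1 = 0.4225/0.3 = 1.408333.
term2 = 0.4225/0.7 = 0.603571.
chi^2 = 1.408333 + 0.603571 = 2.0119

2.0119


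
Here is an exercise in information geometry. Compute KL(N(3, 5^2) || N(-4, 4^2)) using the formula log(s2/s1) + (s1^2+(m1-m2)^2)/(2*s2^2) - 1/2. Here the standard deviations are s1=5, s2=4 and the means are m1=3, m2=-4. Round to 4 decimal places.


KL divergence between normal distributions:
KL = log(s2/s1) + (s1^2 + (m1-m2)^2)/(2*s2^2) - 1/2.
log(4/5) = -0.223144.
(5^2 + (3--4)^2)/(2*4^2) = (25 + 49)/32 = 2.3125.
KL = -0.223144 + 2.3125 - 0.5 = 1.5894

1.5894


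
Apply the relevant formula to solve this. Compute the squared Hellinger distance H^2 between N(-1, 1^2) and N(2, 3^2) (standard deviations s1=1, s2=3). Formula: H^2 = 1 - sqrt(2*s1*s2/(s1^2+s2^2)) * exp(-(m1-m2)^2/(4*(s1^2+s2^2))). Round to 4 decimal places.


Squared Hellinger distance for Gaussians:
H^2 = 1 - sqrt(2*s1*s2/(s1^2+s2^2)) * exp(-(m1-m2)^2/(4*(s1^2+s2^2))).
s1^2 = 1, s2^2 = 9, s1^2+s2^2 = 10.
sqrt(2*1*3/(10)) = 0.774597.
(m1-m2)^2 = (-3)^2 = 9.
exp(-9/(4*10)) = exp(-0.225) = 0.798516.
H^2 = 1 - 0.774597*0.798516 = 0.3815

0.3815


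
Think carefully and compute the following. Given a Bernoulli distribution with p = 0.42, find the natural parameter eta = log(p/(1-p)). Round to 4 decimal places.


Natural parameter for Bernoulli: eta = log(p/(1-p)).
p = 0.42, 1-p = 0.58.
p/(1-p) = 0.724138.
eta = log(0.724138) = -0.3228

-0.3228


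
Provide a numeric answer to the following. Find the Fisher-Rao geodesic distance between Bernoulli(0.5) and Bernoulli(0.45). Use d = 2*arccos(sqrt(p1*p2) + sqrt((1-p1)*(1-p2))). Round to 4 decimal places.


Geodesic distance on Bernoulli manifold:
d(p1,p2) = 2*arccos(sqrt(p1*p2) + sqrt((1-p1)*(1-p2))).
sqrt(p1*p2) = sqrt(0.5*0.45) = 0.474342.
sqrt((1-p1)*(1-p2)) = sqrt(0.5*0.55) = 0.524404.
arg = 0.474342 + 0.524404 = 0.998746.
d = 2*arccos(0.998746) = 0.1002

0.1002


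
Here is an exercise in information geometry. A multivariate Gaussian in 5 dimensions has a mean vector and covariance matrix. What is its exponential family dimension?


Exponential family dimension calculation:
For 5-dim MVN: mean has 5 params, covariance has 5*6/2 = 15 unique entries.
Total dim = 5 + 15 = 20.

20


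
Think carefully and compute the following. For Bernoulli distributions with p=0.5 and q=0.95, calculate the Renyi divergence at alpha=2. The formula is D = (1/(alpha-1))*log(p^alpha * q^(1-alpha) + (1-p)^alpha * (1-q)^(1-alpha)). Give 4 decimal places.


Renyi divergence of order alpha between Bernoulli distributions:
D = (1/(alpha-1))*log(p^alpha * q^(1-alpha) + (1-p)^alpha * (1-q)^(1-alpha)).
alpha = 2, p = 0.5, q = 0.95.
p^alpha * q^(1-alpha) = 0.5^2 * 0.95^-1 = 0.263158.
(1-p)^alpha * (1-q)^(1-alpha) = 0.5^2 * 0.05^-1 = 5.0.
sum = 0.263158 + 5.0 = 5.263158.
D = (1/1)*log(5.263158) = 1.6607

1.6607


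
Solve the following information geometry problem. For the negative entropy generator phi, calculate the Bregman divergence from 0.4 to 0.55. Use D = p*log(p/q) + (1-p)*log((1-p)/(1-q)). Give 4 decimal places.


Bregman divergence with negative entropy generator:
D = p*log(p/q) + (1-p)*log((1-p)/(1-q)).
p = 0.4, q = 0.55.
p*log(p/q) = 0.4*log(0.4/0.55) = -0.127381.
(1-p)*log((1-p)/(1-q)) = 0.6*log(0.6/0.45) = 0.172609.
D = -0.127381 + 0.172609 = 0.0452

0.0452


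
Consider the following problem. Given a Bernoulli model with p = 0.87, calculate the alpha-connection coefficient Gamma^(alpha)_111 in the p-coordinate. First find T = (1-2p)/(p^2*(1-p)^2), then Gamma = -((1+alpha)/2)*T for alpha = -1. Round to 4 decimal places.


Skewness (Amari-Chentsov) tensor: T = (1-2p)/(p^2*(1-p)^2).
p = 0.87, 1-2p = -0.74, p^2 = 0.7569, (1-p)^2 = 0.0169.
T = -0.74/(0.7569 * 0.0169) = -57.850419.
In the p-coordinate, Gamma^(alpha) = Gamma^(0) - (alpha/2)*T with Gamma^(0) = (1/2)*g'(p) = -T/2,
so Gamma^(alpha) = -((1+alpha)/2)*T.
alpha = -1, -(1+alpha)/2 = 0.0.
Gamma = 0.0 * -57.850419 = 0.0000

0.0000


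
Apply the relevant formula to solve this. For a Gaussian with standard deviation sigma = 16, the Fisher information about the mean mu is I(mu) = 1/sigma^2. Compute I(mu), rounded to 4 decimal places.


The Fisher information for the mean of a normal distribution is I(mu) = 1/sigma^2.
sigma = 16, so sigma^2 = 256.
I(mu) = 1/256 = 0.0039

0.0039


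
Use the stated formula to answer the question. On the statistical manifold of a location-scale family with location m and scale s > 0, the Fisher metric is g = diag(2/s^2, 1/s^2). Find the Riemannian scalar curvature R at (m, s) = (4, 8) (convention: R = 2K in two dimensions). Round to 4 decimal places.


The metric has the form g = (A dm^2 + B ds^2)/s^2 with A = 2, B = 1.
Substitute u = sqrt(A/B)*m: g = B*(du^2 + ds^2)/s^2, i.e. B times the
Poincare upper half-plane metric, which has constant Gaussian curvature -1.
Scaling a 2D metric by a constant c divides the Gaussian curvature by c,
so K = -1/B = -1/(1) = -1.0000 everywhere (the point (m, s) = (4, 8) is irrelevant:
the curvature is constant).
Scalar curvature in dimension 2: R = 2K = -2/(1) = -2.0000.

-2.0000


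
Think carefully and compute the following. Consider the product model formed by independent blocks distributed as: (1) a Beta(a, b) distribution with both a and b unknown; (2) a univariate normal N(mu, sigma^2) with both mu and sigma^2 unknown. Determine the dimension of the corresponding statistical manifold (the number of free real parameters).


The dimension of a statistical manifold equals the number of free
(independent) real parameters of the model. For a product of independent
blocks the parameter counts add.
- Beta (a, b): 2.
- normal (mu, sigma^2): 2.
Total = 2 + 2 = 4.
Dimension = 4

4


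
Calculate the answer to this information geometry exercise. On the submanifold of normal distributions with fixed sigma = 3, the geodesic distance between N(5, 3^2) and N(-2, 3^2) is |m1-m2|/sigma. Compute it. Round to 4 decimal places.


On the fixed-variance normal subfamily, geodesic distance = |m1-m2|/sigma.
|5 - -2| = 7.
sigma = 3.
d = 7/3 = 2.3333

2.3333
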